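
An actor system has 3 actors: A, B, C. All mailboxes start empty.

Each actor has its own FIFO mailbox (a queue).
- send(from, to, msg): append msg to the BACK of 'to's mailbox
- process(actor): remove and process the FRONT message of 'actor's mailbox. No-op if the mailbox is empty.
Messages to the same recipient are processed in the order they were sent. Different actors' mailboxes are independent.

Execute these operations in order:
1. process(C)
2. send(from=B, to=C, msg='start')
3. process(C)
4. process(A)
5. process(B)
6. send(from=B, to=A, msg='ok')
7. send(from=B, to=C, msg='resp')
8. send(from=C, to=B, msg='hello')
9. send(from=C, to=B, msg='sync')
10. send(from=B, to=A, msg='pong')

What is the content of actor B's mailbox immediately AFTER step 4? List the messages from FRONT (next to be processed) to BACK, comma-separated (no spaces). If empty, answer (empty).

After 1 (process(C)): A:[] B:[] C:[]
After 2 (send(from=B, to=C, msg='start')): A:[] B:[] C:[start]
After 3 (process(C)): A:[] B:[] C:[]
After 4 (process(A)): A:[] B:[] C:[]

(empty)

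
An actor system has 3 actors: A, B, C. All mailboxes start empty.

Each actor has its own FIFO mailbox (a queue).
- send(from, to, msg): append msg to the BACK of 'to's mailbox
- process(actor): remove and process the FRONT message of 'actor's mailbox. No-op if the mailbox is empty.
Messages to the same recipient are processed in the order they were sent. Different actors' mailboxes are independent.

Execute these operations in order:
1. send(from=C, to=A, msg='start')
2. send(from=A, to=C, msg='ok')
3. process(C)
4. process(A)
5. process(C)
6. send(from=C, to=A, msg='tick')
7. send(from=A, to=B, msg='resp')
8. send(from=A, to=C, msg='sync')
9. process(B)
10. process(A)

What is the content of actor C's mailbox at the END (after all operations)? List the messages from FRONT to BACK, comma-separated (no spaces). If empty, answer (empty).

After 1 (send(from=C, to=A, msg='start')): A:[start] B:[] C:[]
After 2 (send(from=A, to=C, msg='ok')): A:[start] B:[] C:[ok]
After 3 (process(C)): A:[start] B:[] C:[]
After 4 (process(A)): A:[] B:[] C:[]
After 5 (process(C)): A:[] B:[] C:[]
After 6 (send(from=C, to=A, msg='tick')): A:[tick] B:[] C:[]
After 7 (send(from=A, to=B, msg='resp')): A:[tick] B:[resp] C:[]
After 8 (send(from=A, to=C, msg='sync')): A:[tick] B:[resp] C:[sync]
After 9 (process(B)): A:[tick] B:[] C:[sync]
After 10 (process(A)): A:[] B:[] C:[sync]

Answer: sync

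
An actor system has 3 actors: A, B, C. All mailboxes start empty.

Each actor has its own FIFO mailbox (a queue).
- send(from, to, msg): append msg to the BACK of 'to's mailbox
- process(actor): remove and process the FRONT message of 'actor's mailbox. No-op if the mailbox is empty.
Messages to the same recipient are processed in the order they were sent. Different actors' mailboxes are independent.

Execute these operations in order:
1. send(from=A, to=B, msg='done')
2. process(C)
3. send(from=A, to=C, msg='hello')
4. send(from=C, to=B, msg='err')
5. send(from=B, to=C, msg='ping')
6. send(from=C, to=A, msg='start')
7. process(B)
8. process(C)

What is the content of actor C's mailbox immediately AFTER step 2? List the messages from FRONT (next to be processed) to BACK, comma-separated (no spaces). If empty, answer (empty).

After 1 (send(from=A, to=B, msg='done')): A:[] B:[done] C:[]
After 2 (process(C)): A:[] B:[done] C:[]

(empty)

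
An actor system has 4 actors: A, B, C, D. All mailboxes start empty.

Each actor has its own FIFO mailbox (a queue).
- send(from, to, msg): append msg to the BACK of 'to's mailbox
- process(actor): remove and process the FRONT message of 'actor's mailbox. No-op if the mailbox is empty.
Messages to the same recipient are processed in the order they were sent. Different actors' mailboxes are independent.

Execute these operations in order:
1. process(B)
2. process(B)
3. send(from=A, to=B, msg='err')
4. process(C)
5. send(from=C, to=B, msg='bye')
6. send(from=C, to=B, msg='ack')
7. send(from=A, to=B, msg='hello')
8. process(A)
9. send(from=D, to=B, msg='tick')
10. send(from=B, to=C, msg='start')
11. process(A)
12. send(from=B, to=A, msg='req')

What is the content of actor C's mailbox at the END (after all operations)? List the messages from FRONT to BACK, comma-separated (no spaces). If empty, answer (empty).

After 1 (process(B)): A:[] B:[] C:[] D:[]
After 2 (process(B)): A:[] B:[] C:[] D:[]
After 3 (send(from=A, to=B, msg='err')): A:[] B:[err] C:[] D:[]
After 4 (process(C)): A:[] B:[err] C:[] D:[]
After 5 (send(from=C, to=B, msg='bye')): A:[] B:[err,bye] C:[] D:[]
After 6 (send(from=C, to=B, msg='ack')): A:[] B:[err,bye,ack] C:[] D:[]
After 7 (send(from=A, to=B, msg='hello')): A:[] B:[err,bye,ack,hello] C:[] D:[]
After 8 (process(A)): A:[] B:[err,bye,ack,hello] C:[] D:[]
After 9 (send(from=D, to=B, msg='tick')): A:[] B:[err,bye,ack,hello,tick] C:[] D:[]
After 10 (send(from=B, to=C, msg='start')): A:[] B:[err,bye,ack,hello,tick] C:[start] D:[]
After 11 (process(A)): A:[] B:[err,bye,ack,hello,tick] C:[start] D:[]
After 12 (send(from=B, to=A, msg='req')): A:[req] B:[err,bye,ack,hello,tick] C:[start] D:[]

Answer: start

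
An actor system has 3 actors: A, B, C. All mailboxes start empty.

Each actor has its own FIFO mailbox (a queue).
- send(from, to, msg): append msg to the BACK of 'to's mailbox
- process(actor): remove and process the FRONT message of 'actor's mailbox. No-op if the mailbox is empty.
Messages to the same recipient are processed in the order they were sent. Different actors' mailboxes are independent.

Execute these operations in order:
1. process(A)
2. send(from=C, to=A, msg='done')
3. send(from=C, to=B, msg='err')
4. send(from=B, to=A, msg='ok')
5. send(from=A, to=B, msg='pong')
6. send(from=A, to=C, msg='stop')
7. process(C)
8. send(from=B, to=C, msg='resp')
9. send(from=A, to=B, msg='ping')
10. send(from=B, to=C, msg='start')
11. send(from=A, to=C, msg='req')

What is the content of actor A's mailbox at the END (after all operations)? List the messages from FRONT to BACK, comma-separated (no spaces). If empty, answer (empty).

Answer: done,ok

Derivation:
After 1 (process(A)): A:[] B:[] C:[]
After 2 (send(from=C, to=A, msg='done')): A:[done] B:[] C:[]
After 3 (send(from=C, to=B, msg='err')): A:[done] B:[err] C:[]
After 4 (send(from=B, to=A, msg='ok')): A:[done,ok] B:[err] C:[]
After 5 (send(from=A, to=B, msg='pong')): A:[done,ok] B:[err,pong] C:[]
After 6 (send(from=A, to=C, msg='stop')): A:[done,ok] B:[err,pong] C:[stop]
After 7 (process(C)): A:[done,ok] B:[err,pong] C:[]
After 8 (send(from=B, to=C, msg='resp')): A:[done,ok] B:[err,pong] C:[resp]
After 9 (send(from=A, to=B, msg='ping')): A:[done,ok] B:[err,pong,ping] C:[resp]
After 10 (send(from=B, to=C, msg='start')): A:[done,ok] B:[err,pong,ping] C:[resp,start]
After 11 (send(from=A, to=C, msg='req')): A:[done,ok] B:[err,pong,ping] C:[resp,start,req]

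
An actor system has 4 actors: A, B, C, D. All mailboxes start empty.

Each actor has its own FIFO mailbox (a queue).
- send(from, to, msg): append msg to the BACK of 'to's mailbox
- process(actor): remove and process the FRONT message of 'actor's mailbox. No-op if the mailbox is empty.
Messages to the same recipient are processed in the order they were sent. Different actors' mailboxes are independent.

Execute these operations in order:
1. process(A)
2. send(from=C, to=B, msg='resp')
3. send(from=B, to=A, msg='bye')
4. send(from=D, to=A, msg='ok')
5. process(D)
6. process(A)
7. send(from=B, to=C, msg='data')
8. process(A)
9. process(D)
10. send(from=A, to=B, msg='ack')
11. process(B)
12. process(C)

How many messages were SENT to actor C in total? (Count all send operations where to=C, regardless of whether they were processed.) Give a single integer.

After 1 (process(A)): A:[] B:[] C:[] D:[]
After 2 (send(from=C, to=B, msg='resp')): A:[] B:[resp] C:[] D:[]
After 3 (send(from=B, to=A, msg='bye')): A:[bye] B:[resp] C:[] D:[]
After 4 (send(from=D, to=A, msg='ok')): A:[bye,ok] B:[resp] C:[] D:[]
After 5 (process(D)): A:[bye,ok] B:[resp] C:[] D:[]
After 6 (process(A)): A:[ok] B:[resp] C:[] D:[]
After 7 (send(from=B, to=C, msg='data')): A:[ok] B:[resp] C:[data] D:[]
After 8 (process(A)): A:[] B:[resp] C:[data] D:[]
After 9 (process(D)): A:[] B:[resp] C:[data] D:[]
After 10 (send(from=A, to=B, msg='ack')): A:[] B:[resp,ack] C:[data] D:[]
After 11 (process(B)): A:[] B:[ack] C:[data] D:[]
After 12 (process(C)): A:[] B:[ack] C:[] D:[]

Answer: 1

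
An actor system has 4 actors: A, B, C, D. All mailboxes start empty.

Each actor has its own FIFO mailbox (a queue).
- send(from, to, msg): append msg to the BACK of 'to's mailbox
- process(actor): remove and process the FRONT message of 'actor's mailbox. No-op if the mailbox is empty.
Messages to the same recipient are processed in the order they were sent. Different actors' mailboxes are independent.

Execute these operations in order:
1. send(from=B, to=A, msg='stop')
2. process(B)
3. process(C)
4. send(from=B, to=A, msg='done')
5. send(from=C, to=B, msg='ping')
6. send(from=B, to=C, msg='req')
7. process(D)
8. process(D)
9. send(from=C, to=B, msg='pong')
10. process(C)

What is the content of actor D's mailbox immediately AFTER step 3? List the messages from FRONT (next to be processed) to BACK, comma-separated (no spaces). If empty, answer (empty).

After 1 (send(from=B, to=A, msg='stop')): A:[stop] B:[] C:[] D:[]
After 2 (process(B)): A:[stop] B:[] C:[] D:[]
After 3 (process(C)): A:[stop] B:[] C:[] D:[]

(empty)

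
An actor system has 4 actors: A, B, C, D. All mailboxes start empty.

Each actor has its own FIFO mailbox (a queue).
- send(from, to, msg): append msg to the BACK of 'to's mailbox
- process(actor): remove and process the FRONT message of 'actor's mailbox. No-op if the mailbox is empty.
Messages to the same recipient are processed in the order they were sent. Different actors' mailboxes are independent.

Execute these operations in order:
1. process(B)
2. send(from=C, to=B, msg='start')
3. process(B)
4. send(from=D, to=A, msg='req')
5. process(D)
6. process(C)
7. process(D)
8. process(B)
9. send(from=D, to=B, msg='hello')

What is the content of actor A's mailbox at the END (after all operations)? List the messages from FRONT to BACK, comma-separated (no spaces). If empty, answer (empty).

After 1 (process(B)): A:[] B:[] C:[] D:[]
After 2 (send(from=C, to=B, msg='start')): A:[] B:[start] C:[] D:[]
After 3 (process(B)): A:[] B:[] C:[] D:[]
After 4 (send(from=D, to=A, msg='req')): A:[req] B:[] C:[] D:[]
After 5 (process(D)): A:[req] B:[] C:[] D:[]
After 6 (process(C)): A:[req] B:[] C:[] D:[]
After 7 (process(D)): A:[req] B:[] C:[] D:[]
After 8 (process(B)): A:[req] B:[] C:[] D:[]
After 9 (send(from=D, to=B, msg='hello')): A:[req] B:[hello] C:[] D:[]

Answer: req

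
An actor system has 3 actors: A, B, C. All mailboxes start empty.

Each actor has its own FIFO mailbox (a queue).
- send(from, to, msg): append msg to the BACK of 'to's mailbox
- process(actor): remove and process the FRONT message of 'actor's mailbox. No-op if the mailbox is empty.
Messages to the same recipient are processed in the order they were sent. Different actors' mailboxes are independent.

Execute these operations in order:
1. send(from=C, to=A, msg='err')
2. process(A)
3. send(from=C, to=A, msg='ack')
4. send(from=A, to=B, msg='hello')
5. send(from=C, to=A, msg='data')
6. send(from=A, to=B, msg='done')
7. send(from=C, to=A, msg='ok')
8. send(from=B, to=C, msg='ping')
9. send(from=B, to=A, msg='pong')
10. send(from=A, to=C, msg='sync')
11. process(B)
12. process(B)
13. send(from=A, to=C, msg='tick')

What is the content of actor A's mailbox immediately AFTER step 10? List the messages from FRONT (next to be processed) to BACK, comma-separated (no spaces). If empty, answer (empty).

After 1 (send(from=C, to=A, msg='err')): A:[err] B:[] C:[]
After 2 (process(A)): A:[] B:[] C:[]
After 3 (send(from=C, to=A, msg='ack')): A:[ack] B:[] C:[]
After 4 (send(from=A, to=B, msg='hello')): A:[ack] B:[hello] C:[]
After 5 (send(from=C, to=A, msg='data')): A:[ack,data] B:[hello] C:[]
After 6 (send(from=A, to=B, msg='done')): A:[ack,data] B:[hello,done] C:[]
After 7 (send(from=C, to=A, msg='ok')): A:[ack,data,ok] B:[hello,done] C:[]
After 8 (send(from=B, to=C, msg='ping')): A:[ack,data,ok] B:[hello,done] C:[ping]
After 9 (send(from=B, to=A, msg='pong')): A:[ack,data,ok,pong] B:[hello,done] C:[ping]
After 10 (send(from=A, to=C, msg='sync')): A:[ack,data,ok,pong] B:[hello,done] C:[ping,sync]

ack,data,ok,pong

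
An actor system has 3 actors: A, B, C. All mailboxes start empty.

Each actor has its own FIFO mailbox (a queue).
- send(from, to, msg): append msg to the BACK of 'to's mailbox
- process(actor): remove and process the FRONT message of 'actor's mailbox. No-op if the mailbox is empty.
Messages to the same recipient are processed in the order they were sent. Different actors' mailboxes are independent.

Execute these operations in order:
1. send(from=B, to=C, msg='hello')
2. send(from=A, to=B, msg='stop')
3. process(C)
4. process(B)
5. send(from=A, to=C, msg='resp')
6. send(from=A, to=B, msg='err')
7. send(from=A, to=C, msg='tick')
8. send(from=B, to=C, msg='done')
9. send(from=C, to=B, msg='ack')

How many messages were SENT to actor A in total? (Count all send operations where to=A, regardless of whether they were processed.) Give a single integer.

Answer: 0

Derivation:
After 1 (send(from=B, to=C, msg='hello')): A:[] B:[] C:[hello]
After 2 (send(from=A, to=B, msg='stop')): A:[] B:[stop] C:[hello]
After 3 (process(C)): A:[] B:[stop] C:[]
After 4 (process(B)): A:[] B:[] C:[]
After 5 (send(from=A, to=C, msg='resp')): A:[] B:[] C:[resp]
After 6 (send(from=A, to=B, msg='err')): A:[] B:[err] C:[resp]
After 7 (send(from=A, to=C, msg='tick')): A:[] B:[err] C:[resp,tick]
After 8 (send(from=B, to=C, msg='done')): A:[] B:[err] C:[resp,tick,done]
After 9 (send(from=C, to=B, msg='ack')): A:[] B:[err,ack] C:[resp,tick,done]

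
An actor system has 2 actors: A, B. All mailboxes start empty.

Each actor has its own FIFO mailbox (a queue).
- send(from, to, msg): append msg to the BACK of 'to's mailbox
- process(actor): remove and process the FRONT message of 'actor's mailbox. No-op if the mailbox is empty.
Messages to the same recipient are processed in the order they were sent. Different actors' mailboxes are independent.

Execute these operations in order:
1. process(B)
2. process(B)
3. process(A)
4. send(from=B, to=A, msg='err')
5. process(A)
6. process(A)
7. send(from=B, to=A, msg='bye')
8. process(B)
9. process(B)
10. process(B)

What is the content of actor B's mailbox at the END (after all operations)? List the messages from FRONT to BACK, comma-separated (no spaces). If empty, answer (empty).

After 1 (process(B)): A:[] B:[]
After 2 (process(B)): A:[] B:[]
After 3 (process(A)): A:[] B:[]
After 4 (send(from=B, to=A, msg='err')): A:[err] B:[]
After 5 (process(A)): A:[] B:[]
After 6 (process(A)): A:[] B:[]
After 7 (send(from=B, to=A, msg='bye')): A:[bye] B:[]
After 8 (process(B)): A:[bye] B:[]
After 9 (process(B)): A:[bye] B:[]
After 10 (process(B)): A:[bye] B:[]

Answer: (empty)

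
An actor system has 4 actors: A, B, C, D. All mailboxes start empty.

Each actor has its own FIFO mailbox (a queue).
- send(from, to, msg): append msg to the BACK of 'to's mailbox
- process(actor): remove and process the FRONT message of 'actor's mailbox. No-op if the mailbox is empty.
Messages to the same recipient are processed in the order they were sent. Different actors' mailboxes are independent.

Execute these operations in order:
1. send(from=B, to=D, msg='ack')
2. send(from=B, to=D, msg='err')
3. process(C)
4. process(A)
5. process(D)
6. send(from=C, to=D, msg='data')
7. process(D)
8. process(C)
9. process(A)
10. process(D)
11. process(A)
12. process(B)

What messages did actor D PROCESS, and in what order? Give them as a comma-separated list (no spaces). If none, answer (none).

After 1 (send(from=B, to=D, msg='ack')): A:[] B:[] C:[] D:[ack]
After 2 (send(from=B, to=D, msg='err')): A:[] B:[] C:[] D:[ack,err]
After 3 (process(C)): A:[] B:[] C:[] D:[ack,err]
After 4 (process(A)): A:[] B:[] C:[] D:[ack,err]
After 5 (process(D)): A:[] B:[] C:[] D:[err]
After 6 (send(from=C, to=D, msg='data')): A:[] B:[] C:[] D:[err,data]
After 7 (process(D)): A:[] B:[] C:[] D:[data]
After 8 (process(C)): A:[] B:[] C:[] D:[data]
After 9 (process(A)): A:[] B:[] C:[] D:[data]
After 10 (process(D)): A:[] B:[] C:[] D:[]
After 11 (process(A)): A:[] B:[] C:[] D:[]
After 12 (process(B)): A:[] B:[] C:[] D:[]

Answer: ack,err,data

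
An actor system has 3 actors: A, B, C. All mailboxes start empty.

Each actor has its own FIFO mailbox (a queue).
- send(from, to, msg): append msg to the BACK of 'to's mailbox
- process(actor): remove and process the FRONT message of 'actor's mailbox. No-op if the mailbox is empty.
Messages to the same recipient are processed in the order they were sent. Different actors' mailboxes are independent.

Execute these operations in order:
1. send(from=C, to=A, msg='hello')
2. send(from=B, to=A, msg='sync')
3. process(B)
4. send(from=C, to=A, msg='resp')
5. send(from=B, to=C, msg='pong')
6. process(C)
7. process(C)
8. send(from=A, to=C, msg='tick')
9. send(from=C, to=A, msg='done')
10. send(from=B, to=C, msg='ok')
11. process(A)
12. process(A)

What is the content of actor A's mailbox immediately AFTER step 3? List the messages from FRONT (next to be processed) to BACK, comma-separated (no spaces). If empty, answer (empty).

After 1 (send(from=C, to=A, msg='hello')): A:[hello] B:[] C:[]
After 2 (send(from=B, to=A, msg='sync')): A:[hello,sync] B:[] C:[]
After 3 (process(B)): A:[hello,sync] B:[] C:[]

hello,sync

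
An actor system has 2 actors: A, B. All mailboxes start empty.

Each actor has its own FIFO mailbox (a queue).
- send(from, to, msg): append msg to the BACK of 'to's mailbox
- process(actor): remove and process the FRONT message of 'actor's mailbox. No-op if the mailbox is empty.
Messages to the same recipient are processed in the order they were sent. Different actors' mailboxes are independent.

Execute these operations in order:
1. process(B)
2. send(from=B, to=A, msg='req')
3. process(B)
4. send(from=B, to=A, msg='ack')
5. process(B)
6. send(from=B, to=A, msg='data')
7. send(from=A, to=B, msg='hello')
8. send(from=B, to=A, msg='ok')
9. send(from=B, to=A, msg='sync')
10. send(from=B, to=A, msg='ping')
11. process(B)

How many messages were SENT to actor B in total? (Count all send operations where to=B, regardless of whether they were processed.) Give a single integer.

After 1 (process(B)): A:[] B:[]
After 2 (send(from=B, to=A, msg='req')): A:[req] B:[]
After 3 (process(B)): A:[req] B:[]
After 4 (send(from=B, to=A, msg='ack')): A:[req,ack] B:[]
After 5 (process(B)): A:[req,ack] B:[]
After 6 (send(from=B, to=A, msg='data')): A:[req,ack,data] B:[]
After 7 (send(from=A, to=B, msg='hello')): A:[req,ack,data] B:[hello]
After 8 (send(from=B, to=A, msg='ok')): A:[req,ack,data,ok] B:[hello]
After 9 (send(from=B, to=A, msg='sync')): A:[req,ack,data,ok,sync] B:[hello]
After 10 (send(from=B, to=A, msg='ping')): A:[req,ack,data,ok,sync,ping] B:[hello]
After 11 (process(B)): A:[req,ack,data,ok,sync,ping] B:[]

Answer: 1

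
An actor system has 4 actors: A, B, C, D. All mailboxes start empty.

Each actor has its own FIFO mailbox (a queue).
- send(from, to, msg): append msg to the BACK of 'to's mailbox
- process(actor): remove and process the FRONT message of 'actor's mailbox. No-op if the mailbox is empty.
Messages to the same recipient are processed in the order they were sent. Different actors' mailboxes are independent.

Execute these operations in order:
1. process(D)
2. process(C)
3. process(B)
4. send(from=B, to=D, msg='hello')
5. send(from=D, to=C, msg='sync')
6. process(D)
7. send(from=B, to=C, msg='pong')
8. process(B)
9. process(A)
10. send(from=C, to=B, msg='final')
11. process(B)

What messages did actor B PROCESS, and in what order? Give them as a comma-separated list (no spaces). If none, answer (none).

After 1 (process(D)): A:[] B:[] C:[] D:[]
After 2 (process(C)): A:[] B:[] C:[] D:[]
After 3 (process(B)): A:[] B:[] C:[] D:[]
After 4 (send(from=B, to=D, msg='hello')): A:[] B:[] C:[] D:[hello]
After 5 (send(from=D, to=C, msg='sync')): A:[] B:[] C:[sync] D:[hello]
After 6 (process(D)): A:[] B:[] C:[sync] D:[]
After 7 (send(from=B, to=C, msg='pong')): A:[] B:[] C:[sync,pong] D:[]
After 8 (process(B)): A:[] B:[] C:[sync,pong] D:[]
After 9 (process(A)): A:[] B:[] C:[sync,pong] D:[]
After 10 (send(from=C, to=B, msg='final')): A:[] B:[final] C:[sync,pong] D:[]
After 11 (process(B)): A:[] B:[] C:[sync,pong] D:[]

Answer: final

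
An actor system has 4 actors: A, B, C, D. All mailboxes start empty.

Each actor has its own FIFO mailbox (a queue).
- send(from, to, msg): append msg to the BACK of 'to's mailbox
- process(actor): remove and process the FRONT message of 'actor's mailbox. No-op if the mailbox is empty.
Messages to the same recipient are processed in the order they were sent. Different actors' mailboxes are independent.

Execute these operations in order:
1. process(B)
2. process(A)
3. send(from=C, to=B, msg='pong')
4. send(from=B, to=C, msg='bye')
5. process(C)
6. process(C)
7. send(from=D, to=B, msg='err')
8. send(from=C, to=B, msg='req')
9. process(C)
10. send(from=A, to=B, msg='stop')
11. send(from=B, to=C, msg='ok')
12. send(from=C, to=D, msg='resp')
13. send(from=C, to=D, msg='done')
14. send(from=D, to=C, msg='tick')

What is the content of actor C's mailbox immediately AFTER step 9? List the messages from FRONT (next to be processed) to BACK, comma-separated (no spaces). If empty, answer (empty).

After 1 (process(B)): A:[] B:[] C:[] D:[]
After 2 (process(A)): A:[] B:[] C:[] D:[]
After 3 (send(from=C, to=B, msg='pong')): A:[] B:[pong] C:[] D:[]
After 4 (send(from=B, to=C, msg='bye')): A:[] B:[pong] C:[bye] D:[]
After 5 (process(C)): A:[] B:[pong] C:[] D:[]
After 6 (process(C)): A:[] B:[pong] C:[] D:[]
After 7 (send(from=D, to=B, msg='err')): A:[] B:[pong,err] C:[] D:[]
After 8 (send(from=C, to=B, msg='req')): A:[] B:[pong,err,req] C:[] D:[]
After 9 (process(C)): A:[] B:[pong,err,req] C:[] D:[]

(empty)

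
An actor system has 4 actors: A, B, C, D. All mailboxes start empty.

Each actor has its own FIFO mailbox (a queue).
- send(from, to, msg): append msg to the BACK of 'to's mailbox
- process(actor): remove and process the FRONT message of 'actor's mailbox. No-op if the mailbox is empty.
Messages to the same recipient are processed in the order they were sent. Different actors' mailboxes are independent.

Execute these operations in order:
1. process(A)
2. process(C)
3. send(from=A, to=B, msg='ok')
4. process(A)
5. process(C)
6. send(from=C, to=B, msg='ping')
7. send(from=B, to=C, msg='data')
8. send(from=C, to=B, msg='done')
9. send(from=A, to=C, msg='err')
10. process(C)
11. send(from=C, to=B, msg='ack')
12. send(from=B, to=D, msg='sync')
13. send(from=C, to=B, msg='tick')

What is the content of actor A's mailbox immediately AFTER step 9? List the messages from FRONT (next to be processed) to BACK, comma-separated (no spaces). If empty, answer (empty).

After 1 (process(A)): A:[] B:[] C:[] D:[]
After 2 (process(C)): A:[] B:[] C:[] D:[]
After 3 (send(from=A, to=B, msg='ok')): A:[] B:[ok] C:[] D:[]
After 4 (process(A)): A:[] B:[ok] C:[] D:[]
After 5 (process(C)): A:[] B:[ok] C:[] D:[]
After 6 (send(from=C, to=B, msg='ping')): A:[] B:[ok,ping] C:[] D:[]
After 7 (send(from=B, to=C, msg='data')): A:[] B:[ok,ping] C:[data] D:[]
After 8 (send(from=C, to=B, msg='done')): A:[] B:[ok,ping,done] C:[data] D:[]
After 9 (send(from=A, to=C, msg='err')): A:[] B:[ok,ping,done] C:[data,err] D:[]

(empty)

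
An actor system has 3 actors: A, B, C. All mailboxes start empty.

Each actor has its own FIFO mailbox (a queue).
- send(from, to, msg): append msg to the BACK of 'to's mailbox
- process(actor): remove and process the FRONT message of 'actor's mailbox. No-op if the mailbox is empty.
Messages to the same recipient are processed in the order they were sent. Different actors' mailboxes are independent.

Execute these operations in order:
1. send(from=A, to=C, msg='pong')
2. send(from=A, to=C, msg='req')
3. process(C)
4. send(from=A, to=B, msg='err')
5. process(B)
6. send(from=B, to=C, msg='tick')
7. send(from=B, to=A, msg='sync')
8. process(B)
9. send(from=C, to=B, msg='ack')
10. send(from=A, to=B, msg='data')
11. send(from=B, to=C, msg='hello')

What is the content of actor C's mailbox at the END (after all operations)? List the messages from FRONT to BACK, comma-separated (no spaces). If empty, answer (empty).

After 1 (send(from=A, to=C, msg='pong')): A:[] B:[] C:[pong]
After 2 (send(from=A, to=C, msg='req')): A:[] B:[] C:[pong,req]
After 3 (process(C)): A:[] B:[] C:[req]
After 4 (send(from=A, to=B, msg='err')): A:[] B:[err] C:[req]
After 5 (process(B)): A:[] B:[] C:[req]
After 6 (send(from=B, to=C, msg='tick')): A:[] B:[] C:[req,tick]
After 7 (send(from=B, to=A, msg='sync')): A:[sync] B:[] C:[req,tick]
After 8 (process(B)): A:[sync] B:[] C:[req,tick]
After 9 (send(from=C, to=B, msg='ack')): A:[sync] B:[ack] C:[req,tick]
After 10 (send(from=A, to=B, msg='data')): A:[sync] B:[ack,data] C:[req,tick]
After 11 (send(from=B, to=C, msg='hello')): A:[sync] B:[ack,data] C:[req,tick,hello]

Answer: req,tick,hello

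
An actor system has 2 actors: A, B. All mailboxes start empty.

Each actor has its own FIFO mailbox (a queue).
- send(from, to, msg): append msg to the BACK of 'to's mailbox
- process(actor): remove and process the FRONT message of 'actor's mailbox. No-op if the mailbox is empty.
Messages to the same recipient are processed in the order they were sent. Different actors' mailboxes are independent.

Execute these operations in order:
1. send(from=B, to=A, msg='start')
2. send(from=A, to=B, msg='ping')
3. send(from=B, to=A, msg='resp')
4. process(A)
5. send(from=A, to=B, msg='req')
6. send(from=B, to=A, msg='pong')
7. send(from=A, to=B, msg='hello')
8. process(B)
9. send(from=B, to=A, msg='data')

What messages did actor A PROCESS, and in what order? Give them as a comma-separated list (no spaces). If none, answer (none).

After 1 (send(from=B, to=A, msg='start')): A:[start] B:[]
After 2 (send(from=A, to=B, msg='ping')): A:[start] B:[ping]
After 3 (send(from=B, to=A, msg='resp')): A:[start,resp] B:[ping]
After 4 (process(A)): A:[resp] B:[ping]
After 5 (send(from=A, to=B, msg='req')): A:[resp] B:[ping,req]
After 6 (send(from=B, to=A, msg='pong')): A:[resp,pong] B:[ping,req]
After 7 (send(from=A, to=B, msg='hello')): A:[resp,pong] B:[ping,req,hello]
After 8 (process(B)): A:[resp,pong] B:[req,hello]
After 9 (send(from=B, to=A, msg='data')): A:[resp,pong,data] B:[req,hello]

Answer: start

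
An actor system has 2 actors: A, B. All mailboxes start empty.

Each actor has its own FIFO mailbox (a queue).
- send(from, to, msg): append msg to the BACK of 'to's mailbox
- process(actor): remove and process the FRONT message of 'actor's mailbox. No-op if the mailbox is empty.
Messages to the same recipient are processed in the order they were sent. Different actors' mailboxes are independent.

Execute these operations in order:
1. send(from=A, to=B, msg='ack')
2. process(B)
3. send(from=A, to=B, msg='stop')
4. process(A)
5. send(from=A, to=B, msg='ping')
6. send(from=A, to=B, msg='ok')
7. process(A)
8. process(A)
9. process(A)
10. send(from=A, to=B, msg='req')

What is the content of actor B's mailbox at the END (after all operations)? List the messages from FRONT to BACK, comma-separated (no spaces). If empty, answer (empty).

After 1 (send(from=A, to=B, msg='ack')): A:[] B:[ack]
After 2 (process(B)): A:[] B:[]
After 3 (send(from=A, to=B, msg='stop')): A:[] B:[stop]
After 4 (process(A)): A:[] B:[stop]
After 5 (send(from=A, to=B, msg='ping')): A:[] B:[stop,ping]
After 6 (send(from=A, to=B, msg='ok')): A:[] B:[stop,ping,ok]
After 7 (process(A)): A:[] B:[stop,ping,ok]
After 8 (process(A)): A:[] B:[stop,ping,ok]
After 9 (process(A)): A:[] B:[stop,ping,ok]
After 10 (send(from=A, to=B, msg='req')): A:[] B:[stop,ping,ok,req]

Answer: stop,ping,ok,req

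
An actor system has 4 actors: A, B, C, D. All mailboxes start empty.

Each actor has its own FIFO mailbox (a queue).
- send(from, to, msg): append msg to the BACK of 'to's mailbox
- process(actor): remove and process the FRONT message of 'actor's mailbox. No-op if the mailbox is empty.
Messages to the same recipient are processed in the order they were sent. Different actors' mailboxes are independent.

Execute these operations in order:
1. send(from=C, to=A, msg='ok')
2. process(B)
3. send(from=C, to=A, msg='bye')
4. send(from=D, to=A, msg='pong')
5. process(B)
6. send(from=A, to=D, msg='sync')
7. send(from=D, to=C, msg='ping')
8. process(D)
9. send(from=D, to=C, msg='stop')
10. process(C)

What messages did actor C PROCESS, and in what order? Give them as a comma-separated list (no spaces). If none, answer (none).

After 1 (send(from=C, to=A, msg='ok')): A:[ok] B:[] C:[] D:[]
After 2 (process(B)): A:[ok] B:[] C:[] D:[]
After 3 (send(from=C, to=A, msg='bye')): A:[ok,bye] B:[] C:[] D:[]
After 4 (send(from=D, to=A, msg='pong')): A:[ok,bye,pong] B:[] C:[] D:[]
After 5 (process(B)): A:[ok,bye,pong] B:[] C:[] D:[]
After 6 (send(from=A, to=D, msg='sync')): A:[ok,bye,pong] B:[] C:[] D:[sync]
After 7 (send(from=D, to=C, msg='ping')): A:[ok,bye,pong] B:[] C:[ping] D:[sync]
After 8 (process(D)): A:[ok,bye,pong] B:[] C:[ping] D:[]
After 9 (send(from=D, to=C, msg='stop')): A:[ok,bye,pong] B:[] C:[ping,stop] D:[]
After 10 (process(C)): A:[ok,bye,pong] B:[] C:[stop] D:[]

Answer: ping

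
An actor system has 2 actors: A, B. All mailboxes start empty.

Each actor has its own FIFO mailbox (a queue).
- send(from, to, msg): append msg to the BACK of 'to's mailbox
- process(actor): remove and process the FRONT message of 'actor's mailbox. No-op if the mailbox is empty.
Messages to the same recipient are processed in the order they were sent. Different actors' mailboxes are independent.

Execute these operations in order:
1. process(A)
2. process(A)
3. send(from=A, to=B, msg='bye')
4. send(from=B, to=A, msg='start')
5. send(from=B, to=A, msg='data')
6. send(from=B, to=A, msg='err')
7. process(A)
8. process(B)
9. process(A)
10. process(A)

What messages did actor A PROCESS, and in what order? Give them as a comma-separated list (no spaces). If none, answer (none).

After 1 (process(A)): A:[] B:[]
After 2 (process(A)): A:[] B:[]
After 3 (send(from=A, to=B, msg='bye')): A:[] B:[bye]
After 4 (send(from=B, to=A, msg='start')): A:[start] B:[bye]
After 5 (send(from=B, to=A, msg='data')): A:[start,data] B:[bye]
After 6 (send(from=B, to=A, msg='err')): A:[start,data,err] B:[bye]
After 7 (process(A)): A:[data,err] B:[bye]
After 8 (process(B)): A:[data,err] B:[]
After 9 (process(A)): A:[err] B:[]
After 10 (process(A)): A:[] B:[]

Answer: start,data,err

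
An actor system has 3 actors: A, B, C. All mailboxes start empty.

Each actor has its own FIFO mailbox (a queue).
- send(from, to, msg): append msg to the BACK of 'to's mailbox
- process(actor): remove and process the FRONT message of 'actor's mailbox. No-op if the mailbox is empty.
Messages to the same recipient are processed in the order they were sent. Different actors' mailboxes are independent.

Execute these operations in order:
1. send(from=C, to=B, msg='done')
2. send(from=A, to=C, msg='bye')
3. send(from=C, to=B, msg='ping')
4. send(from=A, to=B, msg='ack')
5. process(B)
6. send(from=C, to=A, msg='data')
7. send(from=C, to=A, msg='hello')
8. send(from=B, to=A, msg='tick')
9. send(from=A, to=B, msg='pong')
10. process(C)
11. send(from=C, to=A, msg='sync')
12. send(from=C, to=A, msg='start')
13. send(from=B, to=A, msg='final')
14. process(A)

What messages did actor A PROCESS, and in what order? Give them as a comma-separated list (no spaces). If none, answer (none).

After 1 (send(from=C, to=B, msg='done')): A:[] B:[done] C:[]
After 2 (send(from=A, to=C, msg='bye')): A:[] B:[done] C:[bye]
After 3 (send(from=C, to=B, msg='ping')): A:[] B:[done,ping] C:[bye]
After 4 (send(from=A, to=B, msg='ack')): A:[] B:[done,ping,ack] C:[bye]
After 5 (process(B)): A:[] B:[ping,ack] C:[bye]
After 6 (send(from=C, to=A, msg='data')): A:[data] B:[ping,ack] C:[bye]
After 7 (send(from=C, to=A, msg='hello')): A:[data,hello] B:[ping,ack] C:[bye]
After 8 (send(from=B, to=A, msg='tick')): A:[data,hello,tick] B:[ping,ack] C:[bye]
After 9 (send(from=A, to=B, msg='pong')): A:[data,hello,tick] B:[ping,ack,pong] C:[bye]
After 10 (process(C)): A:[data,hello,tick] B:[ping,ack,pong] C:[]
After 11 (send(from=C, to=A, msg='sync')): A:[data,hello,tick,sync] B:[ping,ack,pong] C:[]
After 12 (send(from=C, to=A, msg='start')): A:[data,hello,tick,sync,start] B:[ping,ack,pong] C:[]
After 13 (send(from=B, to=A, msg='final')): A:[data,hello,tick,sync,start,final] B:[ping,ack,pong] C:[]
After 14 (process(A)): A:[hello,tick,sync,start,final] B:[ping,ack,pong] C:[]

Answer: data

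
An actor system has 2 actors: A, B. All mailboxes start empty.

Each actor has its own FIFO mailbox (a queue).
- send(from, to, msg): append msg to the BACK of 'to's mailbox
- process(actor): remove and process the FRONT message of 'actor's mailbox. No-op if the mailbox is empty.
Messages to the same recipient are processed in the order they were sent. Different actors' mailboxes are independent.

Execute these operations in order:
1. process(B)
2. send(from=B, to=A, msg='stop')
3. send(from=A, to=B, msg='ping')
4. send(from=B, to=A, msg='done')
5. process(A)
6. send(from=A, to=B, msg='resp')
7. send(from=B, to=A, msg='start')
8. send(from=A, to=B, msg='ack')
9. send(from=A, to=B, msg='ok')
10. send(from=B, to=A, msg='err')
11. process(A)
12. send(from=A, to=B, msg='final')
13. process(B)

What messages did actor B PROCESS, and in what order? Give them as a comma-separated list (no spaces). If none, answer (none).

Answer: ping

Derivation:
After 1 (process(B)): A:[] B:[]
After 2 (send(from=B, to=A, msg='stop')): A:[stop] B:[]
After 3 (send(from=A, to=B, msg='ping')): A:[stop] B:[ping]
After 4 (send(from=B, to=A, msg='done')): A:[stop,done] B:[ping]
After 5 (process(A)): A:[done] B:[ping]
After 6 (send(from=A, to=B, msg='resp')): A:[done] B:[ping,resp]
After 7 (send(from=B, to=A, msg='start')): A:[done,start] B:[ping,resp]
After 8 (send(from=A, to=B, msg='ack')): A:[done,start] B:[ping,resp,ack]
After 9 (send(from=A, to=B, msg='ok')): A:[done,start] B:[ping,resp,ack,ok]
After 10 (send(from=B, to=A, msg='err')): A:[done,start,err] B:[ping,resp,ack,ok]
After 11 (process(A)): A:[start,err] B:[ping,resp,ack,ok]
After 12 (send(from=A, to=B, msg='final')): A:[start,err] B:[ping,resp,ack,ok,final]
After 13 (process(B)): A:[start,err] B:[resp,ack,ok,final]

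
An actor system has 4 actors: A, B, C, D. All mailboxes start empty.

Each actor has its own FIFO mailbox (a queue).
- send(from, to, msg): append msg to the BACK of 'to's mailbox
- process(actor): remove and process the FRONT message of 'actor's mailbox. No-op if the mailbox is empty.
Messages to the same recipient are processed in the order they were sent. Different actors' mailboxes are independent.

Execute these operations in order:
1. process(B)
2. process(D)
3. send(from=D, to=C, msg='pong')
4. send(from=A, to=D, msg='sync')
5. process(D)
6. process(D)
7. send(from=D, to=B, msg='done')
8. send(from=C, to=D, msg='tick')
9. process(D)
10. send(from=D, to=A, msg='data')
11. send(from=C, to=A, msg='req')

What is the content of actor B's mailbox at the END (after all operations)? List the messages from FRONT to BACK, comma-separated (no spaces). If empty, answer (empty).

After 1 (process(B)): A:[] B:[] C:[] D:[]
After 2 (process(D)): A:[] B:[] C:[] D:[]
After 3 (send(from=D, to=C, msg='pong')): A:[] B:[] C:[pong] D:[]
After 4 (send(from=A, to=D, msg='sync')): A:[] B:[] C:[pong] D:[sync]
After 5 (process(D)): A:[] B:[] C:[pong] D:[]
After 6 (process(D)): A:[] B:[] C:[pong] D:[]
After 7 (send(from=D, to=B, msg='done')): A:[] B:[done] C:[pong] D:[]
After 8 (send(from=C, to=D, msg='tick')): A:[] B:[done] C:[pong] D:[tick]
After 9 (process(D)): A:[] B:[done] C:[pong] D:[]
After 10 (send(from=D, to=A, msg='data')): A:[data] B:[done] C:[pong] D:[]
After 11 (send(from=C, to=A, msg='req')): A:[data,req] B:[done] C:[pong] D:[]

Answer: done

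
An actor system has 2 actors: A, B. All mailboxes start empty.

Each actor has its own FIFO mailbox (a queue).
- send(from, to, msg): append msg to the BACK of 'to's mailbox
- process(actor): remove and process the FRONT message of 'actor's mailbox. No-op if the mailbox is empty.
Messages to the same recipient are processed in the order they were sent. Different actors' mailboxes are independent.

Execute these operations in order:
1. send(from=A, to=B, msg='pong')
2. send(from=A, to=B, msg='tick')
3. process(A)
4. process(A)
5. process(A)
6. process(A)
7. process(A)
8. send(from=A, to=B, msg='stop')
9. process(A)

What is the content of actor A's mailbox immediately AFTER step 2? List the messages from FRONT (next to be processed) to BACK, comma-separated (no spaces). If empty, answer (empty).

After 1 (send(from=A, to=B, msg='pong')): A:[] B:[pong]
After 2 (send(from=A, to=B, msg='tick')): A:[] B:[pong,tick]

(empty)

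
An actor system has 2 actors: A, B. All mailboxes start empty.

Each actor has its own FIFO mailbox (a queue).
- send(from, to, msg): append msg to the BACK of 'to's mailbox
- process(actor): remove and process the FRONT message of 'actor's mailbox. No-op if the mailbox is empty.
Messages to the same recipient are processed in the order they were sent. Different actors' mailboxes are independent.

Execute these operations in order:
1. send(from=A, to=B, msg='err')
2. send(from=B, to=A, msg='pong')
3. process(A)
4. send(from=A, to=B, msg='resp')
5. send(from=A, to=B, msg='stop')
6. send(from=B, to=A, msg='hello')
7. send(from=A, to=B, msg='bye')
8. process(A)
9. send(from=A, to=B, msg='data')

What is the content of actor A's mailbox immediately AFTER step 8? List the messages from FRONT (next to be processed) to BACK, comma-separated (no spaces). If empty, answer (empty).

After 1 (send(from=A, to=B, msg='err')): A:[] B:[err]
After 2 (send(from=B, to=A, msg='pong')): A:[pong] B:[err]
After 3 (process(A)): A:[] B:[err]
After 4 (send(from=A, to=B, msg='resp')): A:[] B:[err,resp]
After 5 (send(from=A, to=B, msg='stop')): A:[] B:[err,resp,stop]
After 6 (send(from=B, to=A, msg='hello')): A:[hello] B:[err,resp,stop]
After 7 (send(from=A, to=B, msg='bye')): A:[hello] B:[err,resp,stop,bye]
After 8 (process(A)): A:[] B:[err,resp,stop,bye]

(empty)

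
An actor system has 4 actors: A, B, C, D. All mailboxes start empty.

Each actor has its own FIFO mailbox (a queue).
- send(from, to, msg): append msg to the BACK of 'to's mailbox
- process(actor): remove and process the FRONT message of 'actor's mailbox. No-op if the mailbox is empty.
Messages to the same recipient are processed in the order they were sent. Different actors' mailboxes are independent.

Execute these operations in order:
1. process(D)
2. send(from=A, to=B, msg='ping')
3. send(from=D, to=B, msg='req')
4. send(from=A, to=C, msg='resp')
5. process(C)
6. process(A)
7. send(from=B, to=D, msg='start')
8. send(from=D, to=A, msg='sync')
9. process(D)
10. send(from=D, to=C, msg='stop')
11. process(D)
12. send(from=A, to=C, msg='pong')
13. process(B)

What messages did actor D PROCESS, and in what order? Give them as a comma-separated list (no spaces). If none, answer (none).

After 1 (process(D)): A:[] B:[] C:[] D:[]
After 2 (send(from=A, to=B, msg='ping')): A:[] B:[ping] C:[] D:[]
After 3 (send(from=D, to=B, msg='req')): A:[] B:[ping,req] C:[] D:[]
After 4 (send(from=A, to=C, msg='resp')): A:[] B:[ping,req] C:[resp] D:[]
After 5 (process(C)): A:[] B:[ping,req] C:[] D:[]
After 6 (process(A)): A:[] B:[ping,req] C:[] D:[]
After 7 (send(from=B, to=D, msg='start')): A:[] B:[ping,req] C:[] D:[start]
After 8 (send(from=D, to=A, msg='sync')): A:[sync] B:[ping,req] C:[] D:[start]
After 9 (process(D)): A:[sync] B:[ping,req] C:[] D:[]
After 10 (send(from=D, to=C, msg='stop')): A:[sync] B:[ping,req] C:[stop] D:[]
After 11 (process(D)): A:[sync] B:[ping,req] C:[stop] D:[]
After 12 (send(from=A, to=C, msg='pong')): A:[sync] B:[ping,req] C:[stop,pong] D:[]
After 13 (process(B)): A:[sync] B:[req] C:[stop,pong] D:[]

Answer: start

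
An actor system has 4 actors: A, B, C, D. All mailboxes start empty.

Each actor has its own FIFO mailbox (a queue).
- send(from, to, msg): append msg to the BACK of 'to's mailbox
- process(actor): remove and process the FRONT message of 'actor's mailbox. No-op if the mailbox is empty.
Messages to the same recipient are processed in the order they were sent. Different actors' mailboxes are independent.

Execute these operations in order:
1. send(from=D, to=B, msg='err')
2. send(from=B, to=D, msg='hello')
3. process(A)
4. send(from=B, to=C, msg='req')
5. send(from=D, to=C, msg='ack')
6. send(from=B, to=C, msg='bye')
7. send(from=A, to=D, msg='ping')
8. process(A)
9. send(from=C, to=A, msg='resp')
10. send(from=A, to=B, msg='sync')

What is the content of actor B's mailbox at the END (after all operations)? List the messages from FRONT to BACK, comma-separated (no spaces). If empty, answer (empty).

After 1 (send(from=D, to=B, msg='err')): A:[] B:[err] C:[] D:[]
After 2 (send(from=B, to=D, msg='hello')): A:[] B:[err] C:[] D:[hello]
After 3 (process(A)): A:[] B:[err] C:[] D:[hello]
After 4 (send(from=B, to=C, msg='req')): A:[] B:[err] C:[req] D:[hello]
After 5 (send(from=D, to=C, msg='ack')): A:[] B:[err] C:[req,ack] D:[hello]
After 6 (send(from=B, to=C, msg='bye')): A:[] B:[err] C:[req,ack,bye] D:[hello]
After 7 (send(from=A, to=D, msg='ping')): A:[] B:[err] C:[req,ack,bye] D:[hello,ping]
After 8 (process(A)): A:[] B:[err] C:[req,ack,bye] D:[hello,ping]
After 9 (send(from=C, to=A, msg='resp')): A:[resp] B:[err] C:[req,ack,bye] D:[hello,ping]
After 10 (send(from=A, to=B, msg='sync')): A:[resp] B:[err,sync] C:[req,ack,bye] D:[hello,ping]

Answer: err,sync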